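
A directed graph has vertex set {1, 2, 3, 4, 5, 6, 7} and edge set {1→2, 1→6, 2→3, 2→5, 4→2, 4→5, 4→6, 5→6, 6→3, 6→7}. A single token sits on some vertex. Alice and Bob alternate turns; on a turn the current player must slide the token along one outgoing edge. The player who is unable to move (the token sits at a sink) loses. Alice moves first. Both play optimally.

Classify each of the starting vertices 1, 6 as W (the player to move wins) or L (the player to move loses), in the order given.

1: L, 6: W

Label each position W (a win for the player to move) or L (a loss). A position with no legal move is L; any other position is W exactly when some move reaches an L, and L when every move reaches a W.
Every edge goes from a vertex to one that appears earlier in the order 3, 7, 6, 5, 2, 1, 4, so processing vertices in that order labels each vertex after all of its successors.
3: no outgoing edge → L
7: no outgoing edge → L
6: W (go to 7, an L position)
5: L (sole option 6(W) is W)
2: W (go to 5, an L position)
1: L (options 2(W), 6(W) are all W)
4: W (go to 5, an L position)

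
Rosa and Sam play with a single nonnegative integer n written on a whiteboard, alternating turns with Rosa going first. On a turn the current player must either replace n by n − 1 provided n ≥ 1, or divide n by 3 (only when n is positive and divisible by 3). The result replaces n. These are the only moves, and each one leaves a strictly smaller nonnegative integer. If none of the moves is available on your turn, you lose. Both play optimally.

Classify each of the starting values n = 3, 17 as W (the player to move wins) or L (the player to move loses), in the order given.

Work bottom-up. With no move the player to move loses. Otherwise the position is W if at least one move leads to an L position for the opponent, and L if every move leads to a W.
n=0: no move → L
n=1: W (go to 0, an L position)
n=2: L (sole option 1(W) is W)
n=3: W (go to 2, an L position)
n=4: L (sole option 3(W) is W)
n=5: W (go to 4, an L position)
n=6: W (go to 2, an L position)
n=7: L (sole option 6(W) is W)
n=8: W (go to 7, an L position)
n=9: L (options 3(W), 8(W) are all W)
n=10: W (go to 9, an L position)
n=11: L (sole option 10(W) is W)
n=12: W (go to 4, an L position)
n=13: L (sole option 12(W) is W)
n=14: W (go to 13, an L position)
n=15: L (options 5(W), 14(W) are all W)
n=16: W (go to 15, an L position)
n=17: L (sole option 16(W) is W)

3: W, 17: L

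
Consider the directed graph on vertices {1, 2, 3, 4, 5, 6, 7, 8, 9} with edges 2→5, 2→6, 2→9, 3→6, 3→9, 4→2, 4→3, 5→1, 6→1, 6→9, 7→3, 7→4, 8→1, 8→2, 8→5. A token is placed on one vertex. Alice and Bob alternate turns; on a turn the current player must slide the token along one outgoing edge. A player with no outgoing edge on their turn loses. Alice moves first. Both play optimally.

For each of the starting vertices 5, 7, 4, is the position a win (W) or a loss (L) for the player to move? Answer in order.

5: W, 7: W, 4: L

Use the standard recursion: the mover loses at a terminal position; elsewhere, the mover wins exactly when some move hands the opponent an L position.
Every edge goes from a vertex to one that appears earlier in the order 9, 1, 6, 5, 2, 3, 4, 8, 7, so processing vertices in that order labels each vertex after all of its successors.
9: no outgoing edge → L
1: no outgoing edge → L
6: →1(L), so W
5: →1(L), so W
2: →9(L), so W
3: →9(L), so W
4: →3(W), 2(W) — all W, so L
8: →1(L), so W
7: →4(L), so W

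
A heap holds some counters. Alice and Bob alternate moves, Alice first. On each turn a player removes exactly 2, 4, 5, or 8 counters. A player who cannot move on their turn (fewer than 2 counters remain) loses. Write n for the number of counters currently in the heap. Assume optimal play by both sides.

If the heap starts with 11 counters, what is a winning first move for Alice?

Remove 4, leaving 7.

Compute win/loss labels from the base case upward. A position with no move is L. Any other position is W if it can reach an L in one move, else L.
n=0: no move → L
n=1: no move → L
n=2: reaches L-position 0 → W
n=3: reaches L-position 1 → W
n=4: reaches L-position 0 → W
n=5: reaches L-position 1 → W
n=6: reaches L-position 1 → W
n=7: only reaches 5(W), 3(W), 2(W), all W → L
n=8: reaches L-position 0 → W
n=9: reaches L-position 7 → W
n=10: only reaches 8(W), 6(W), 5(W), 2(W), all W → L
n=11: reaches L-position 7 → W
From 11, the L positions reachable in one move are: 7.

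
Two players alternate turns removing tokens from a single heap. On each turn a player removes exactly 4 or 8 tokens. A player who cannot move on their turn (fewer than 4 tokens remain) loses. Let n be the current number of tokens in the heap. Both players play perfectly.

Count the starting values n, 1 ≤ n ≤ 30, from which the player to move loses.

11

Classify positions by backward induction: terminal positions (no move available) are L. From any other position, the mover wins iff some move reaches an L.
n=0: no move → L
n=1: no move → L
n=2: no move → L
n=3: no move → L
n=4: can move to 0, which is L ⇒ W
n=5: can move to 1, which is L ⇒ W
n=6: can move to 2, which is L ⇒ W
n=7: can move to 3, which is L ⇒ W
n=8: can move to 0, which is L ⇒ W
n=9: can move to 1, which is L ⇒ W
n=10: can move to 2, which is L ⇒ W
n=11: can move to 3, which is L ⇒ W
n=12: moves to 8(W), 4(W); every one is W ⇒ L
n=13: moves to 9(W), 5(W); every one is W ⇒ L
n=14: moves to 10(W), 6(W); every one is W ⇒ L
n=15: moves to 11(W), 7(W); every one is W ⇒ L
n=16: can move to 12, which is L ⇒ W
n=17: can move to 13, which is L ⇒ W
n=18: can move to 14, which is L ⇒ W
n=19: can move to 15, which is L ⇒ W
n=20: can move to 12, which is L ⇒ W
n=21: can move to 13, which is L ⇒ W
n=22: can move to 14, which is L ⇒ W
n=23: can move to 15, which is L ⇒ W
n=24: moves to 20(W), 16(W); every one is W ⇒ L
n=25: moves to 21(W), 17(W); every one is W ⇒ L
n=26: moves to 22(W), 18(W); every one is W ⇒ L
n=27: moves to 23(W), 19(W); every one is W ⇒ L
n=28: can move to 24, which is L ⇒ W
n=29: can move to 25, which is L ⇒ W
n=30: can move to 26, which is L ⇒ W
L entries with 1 ≤ n ≤ 30 (n=0 is outside the asked range and is not counted): n = 1, 2, 3, 12, 13, 14, 15, 24, 25, 26, 27; that makes 11.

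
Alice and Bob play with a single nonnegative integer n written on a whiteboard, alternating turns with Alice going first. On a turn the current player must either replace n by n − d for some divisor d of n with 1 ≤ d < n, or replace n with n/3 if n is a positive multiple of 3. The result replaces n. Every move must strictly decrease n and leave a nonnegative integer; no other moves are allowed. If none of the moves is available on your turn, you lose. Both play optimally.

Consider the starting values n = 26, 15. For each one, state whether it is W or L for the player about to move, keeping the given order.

26: W, 15: L

Classify positions by backward induction: terminal positions (no move available) are L. From any other position, the mover wins iff some move reaches an L.
n=0: no move → L
n=1: no move → L
n=2: W (go to 1, an L position)
n=3: W (go to 1, an L position)
n=4: L (options 2(W), 3(W) are all W)
n=5: W (go to 4, an L position)
n=6: W (go to 4, an L position)
n=7: L (sole option 6(W) is W)
n=8: W (go to 4, an L position)
n=9: L (options 3(W), 6(W), 8(W) are all W)
n=10: W (go to 9, an L position)
n=11: L (sole option 10(W) is W)
n=12: W (go to 4, an L position)
n=13: L (sole option 12(W) is W)
n=14: W (go to 7, an L position)
n=15: L (options 5(W), 10(W), 12(W), 14(W) are all W)
n=16: W (go to 15, an L position)
n=17: L (sole option 16(W) is W)
n=18: W (go to 9, an L position)
n=19: L (sole option 18(W) is W)
n=20: W (go to 15, an L position)
n=21: W (go to 7, an L position)
n=22: W (go to 11, an L position)
n=23: L (sole option 22(W) is W)
n=24: W (go to 23, an L position)
n=25: L (options 20(W), 24(W) are all W)
n=26: W (go to 13, an L position)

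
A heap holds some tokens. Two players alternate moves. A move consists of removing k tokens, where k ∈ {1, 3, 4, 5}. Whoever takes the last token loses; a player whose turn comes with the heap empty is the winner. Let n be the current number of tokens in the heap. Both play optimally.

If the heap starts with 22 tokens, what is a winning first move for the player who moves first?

Use the standard recursion: the mover wins at a terminal position; elsewhere, the mover wins exactly when some move hands the opponent an L position.
n=0: no move; the opponent has just taken the last token and therefore loses → W
n=1: the only move is to 0(W), a W ⇒ L
n=2: can move to 1, which is L ⇒ W
n=3: moves to 2(W), 0(W); every one is W ⇒ L
n=4: can move to 3, which is L ⇒ W
n=5: can move to 1, which is L ⇒ W
n=6: can move to 3, which is L ⇒ W
n=7: can move to 3, which is L ⇒ W
n=8: can move to 3, which is L ⇒ W
n=9: moves to 8(W), 6(W), 5(W), 4(W); every one is W ⇒ L
n=10: can move to 9, which is L ⇒ W
n=11: moves to 10(W), 8(W), 7(W), 6(W); every one is W ⇒ L
n=12: can move to 11, which is L ⇒ W
n=13: can move to 9, which is L ⇒ W
n=14: can move to 11, which is L ⇒ W
n=15: can move to 11, which is L ⇒ W
n=16: can move to 11, which is L ⇒ W
n=17: moves to 16(W), 14(W), 13(W), 12(W); every one is W ⇒ L
n=18: can move to 17, which is L ⇒ W
n=19: moves to 18(W), 16(W), 15(W), 14(W); every one is W ⇒ L
n=20: can move to 19, which is L ⇒ W
n=21: can move to 17, which is L ⇒ W
n=22: can move to 19, which is L ⇒ W
From 22, the L positions reachable in one move are: 19, 17. Any move reaching one of these is winning.

Remove 3, leaving 19.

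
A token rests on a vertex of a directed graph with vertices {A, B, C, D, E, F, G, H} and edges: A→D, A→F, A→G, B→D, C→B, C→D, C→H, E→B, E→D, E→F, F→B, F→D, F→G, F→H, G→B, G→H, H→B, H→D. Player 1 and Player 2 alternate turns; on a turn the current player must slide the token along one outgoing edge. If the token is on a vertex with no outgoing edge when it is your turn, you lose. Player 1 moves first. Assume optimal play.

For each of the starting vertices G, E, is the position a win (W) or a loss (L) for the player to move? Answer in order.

Positions with no move are L. A position that does have a move is losing for the player to move precisely when every available move leads to a winning position for the opponent. Fill in the labels:
Every edge goes from a vertex to one that appears earlier in the order D, B, H, C, G, F, A, E, so processing vertices in that order labels each vertex after all of its successors.
D: no outgoing edge → L
B: can move to D, which is L ⇒ W
H: can move to D, which is L ⇒ W
C: can move to D, which is L ⇒ W
G: moves to H(W), B(W); every one is W ⇒ L
F: can move to G, which is L ⇒ W
A: can move to G, which is L ⇒ W
E: can move to D, which is L ⇒ W

G: L, E: W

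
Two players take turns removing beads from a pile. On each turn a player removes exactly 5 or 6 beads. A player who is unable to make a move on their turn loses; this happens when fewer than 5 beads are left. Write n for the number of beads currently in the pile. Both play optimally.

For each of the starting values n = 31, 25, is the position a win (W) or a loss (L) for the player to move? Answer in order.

31: W, 25: L

Compute win/loss labels from the base case upward. A position with no move is L. Any other position is W if it can reach an L in one move, else L.
n=0: no move → L
n=1: no move → L
n=2: no move → L
n=3: no move → L
n=4: no move → L
n=5: can move to 0, which is L ⇒ W
n=6: can move to 1, which is L ⇒ W
n=7: can move to 2, which is L ⇒ W
n=8: can move to 3, which is L ⇒ W
n=9: can move to 4, which is L ⇒ W
n=10: can move to 4, which is L ⇒ W
n=11: moves to 6(W), 5(W); every one is W ⇒ L
n=12: moves to 7(W), 6(W); every one is W ⇒ L
n=13: moves to 8(W), 7(W); every one is W ⇒ L
n=14: moves to 9(W), 8(W); every one is W ⇒ L
n=15: moves to 10(W), 9(W); every one is W ⇒ L
n=16: can move to 11, which is L ⇒ W
n=17: can move to 12, which is L ⇒ W
n=18: can move to 13, which is L ⇒ W
n=19: can move to 14, which is L ⇒ W
n=20: can move to 15, which is L ⇒ W
n=21: can move to 15, which is L ⇒ W
n=22: moves to 17(W), 16(W); every one is W ⇒ L
n=23: moves to 18(W), 17(W); every one is W ⇒ L
n=24: moves to 19(W), 18(W); every one is W ⇒ L
n=25: moves to 20(W), 19(W); every one is W ⇒ L
n=26: moves to 21(W), 20(W); every one is W ⇒ L
n=27: can move to 22, which is L ⇒ W
n=28: can move to 23, which is L ⇒ W
n=29: can move to 24, which is L ⇒ W
n=30: can move to 25, which is L ⇒ W
n=31: can move to 26, which is L ⇒ W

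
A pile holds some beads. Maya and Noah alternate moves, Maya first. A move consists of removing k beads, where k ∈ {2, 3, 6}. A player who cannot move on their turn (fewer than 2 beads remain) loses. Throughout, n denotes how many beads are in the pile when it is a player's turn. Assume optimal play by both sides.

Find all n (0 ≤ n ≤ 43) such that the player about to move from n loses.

0, 1, 5, 9, 10, 14, 18, 19, 23, 27, 28, 32, 36, 37, 41

Build the W/L table. Terminal = L. A non-terminal position is W if it has a move to some L; otherwise it is L.
n=0: no move → L
n=1: no move → L
n=2: can move to 0, which is L ⇒ W
n=3: can move to 1, which is L ⇒ W
n=4: can move to 1, which is L ⇒ W
n=5: moves to 3(W), 2(W); every one is W ⇒ L
n=6: can move to 0, which is L ⇒ W
n=7: can move to 5, which is L ⇒ W
n=8: can move to 5, which is L ⇒ W
n=9: moves to 7(W), 6(W), 3(W); every one is W ⇒ L
n=10: moves to 8(W), 7(W), 4(W); every one is W ⇒ L
n=11: can move to 9, which is L ⇒ W
n=12: can move to 10, which is L ⇒ W
n=13: can move to 10, which is L ⇒ W
n=14: moves to 12(W), 11(W), 8(W); every one is W ⇒ L
n=15: can move to 9, which is L ⇒ W
n=16: can move to 14, which is L ⇒ W
n=17: can move to 14, which is L ⇒ W
n=18: moves to 16(W), 15(W), 12(W); every one is W ⇒ L
n=19: moves to 17(W), 16(W), 13(W); every one is W ⇒ L
n=20: can move to 18, which is L ⇒ W
n=21: can move to 19, which is L ⇒ W
n=22: can move to 19, which is L ⇒ W
n=23: moves to 21(W), 20(W), 17(W); every one is W ⇒ L
n=24: can move to 18, which is L ⇒ W
n=25: can move to 23, which is L ⇒ W
n=26: can move to 23, which is L ⇒ W
n=27: moves to 25(W), 24(W), 21(W); every one is W ⇒ L
n=28: moves to 26(W), 25(W), 22(W); every one is W ⇒ L
n=29: can move to 27, which is L ⇒ W
n=30: can move to 28, which is L ⇒ W
n=31: can move to 28, which is L ⇒ W
n=32: moves to 30(W), 29(W), 26(W); every one is W ⇒ L
n=33: can move to 27, which is L ⇒ W
n=34: can move to 32, which is L ⇒ W
n=35: can move to 32, which is L ⇒ W
n=36: moves to 34(W), 33(W), 30(W); every one is W ⇒ L
n=37: moves to 35(W), 34(W), 31(W); every one is W ⇒ L
n=38: can move to 36, which is L ⇒ W
n=39: can move to 37, which is L ⇒ W
n=40: can move to 37, which is L ⇒ W
n=41: moves to 39(W), 38(W), 35(W); every one is W ⇒ L
n=42: can move to 36, which is L ⇒ W
n=43: can move to 41, which is L ⇒ W
Reading off the rows marked L gives the requested list; there are 15 such values of n.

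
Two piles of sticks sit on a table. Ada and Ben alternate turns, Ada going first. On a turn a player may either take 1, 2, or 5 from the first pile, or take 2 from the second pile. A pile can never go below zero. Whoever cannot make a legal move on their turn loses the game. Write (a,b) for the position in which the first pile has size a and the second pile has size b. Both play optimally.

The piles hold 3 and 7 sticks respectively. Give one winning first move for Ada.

Work bottom-up. With no move the player to move loses. Otherwise the position is W if at least one move leads to an L position for the opponent, and L if every move leads to a W.
No move ever increases a pile, so every position that can arise here has a ≤ 3 and b ≤ 7; it is enough to label the cells with 0 ≤ a ≤ 3 and 0 ≤ b ≤ 7.
Every move lowers a or b (never raises either), so fill the grid row by row in increasing a, and left to right within a row: each cell's successors are then already labelled.
      b=0  b=1  b=2  b=3  b=4  b=5  b=6  b=7
a=0:    L    L    W    W    L    L    W    W
a=1:    W    W    L    L    W    W    L    L
a=2:    W    W    W    W    W    W    W    W
a=3:    L    L    W    W    L    L    W    W
Cells with no legal move (terminal, hence L): (0,0), (0,1).
The remaining L cells, each justified by listing all of its moves:
(0,4): only reaches (0,2)(W), which is W → L
(0,5): only reaches (0,3)(W), which is W → L
(1,2): only reaches (0,2)(W), (1,0)(W), all W → L
(1,3): only reaches (0,3)(W), (1,1)(W), all W → L
(1,6): only reaches (0,6)(W), (1,4)(W), all W → L
(1,7): only reaches (0,7)(W), (1,5)(W), all W → L
(3,0): only reaches (2,0)(W), (1,0)(W), all W → L
(3,1): only reaches (2,1)(W), (1,1)(W), all W → L
(3,4): only reaches (2,4)(W), (1,4)(W), (3,2)(W), all W → L
(3,5): only reaches (2,5)(W), (1,5)(W), (3,3)(W), all W → L
Every other cell has at least one move into one of the L cells above, so it is W.
From (3,7), the L positions reachable in one move are: (1,7), (3,5). Any move reaching one of these is winning.

Move to (1,7).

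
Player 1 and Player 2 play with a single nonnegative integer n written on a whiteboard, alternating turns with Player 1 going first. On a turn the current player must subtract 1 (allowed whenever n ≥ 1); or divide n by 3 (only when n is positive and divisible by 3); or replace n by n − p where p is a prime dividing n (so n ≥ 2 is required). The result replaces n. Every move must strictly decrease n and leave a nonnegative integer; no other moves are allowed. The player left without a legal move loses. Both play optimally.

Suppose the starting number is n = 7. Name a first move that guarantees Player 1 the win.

Work bottom-up. With no move the player to move loses. Otherwise the position is W if at least one move leads to an L position for the opponent, and L if every move leads to a W.
n=0: no move → L
n=1: reaches L-position 0 → W
n=2: reaches L-position 0 → W
n=3: reaches L-position 0 → W
n=4: only reaches 2(W), 3(W), all W → L
n=5: reaches L-position 0 → W
n=6: reaches L-position 4 → W
n=7: reaches L-position 0 → W
From 7, the L positions reachable in one move are: 0.

Move to 0.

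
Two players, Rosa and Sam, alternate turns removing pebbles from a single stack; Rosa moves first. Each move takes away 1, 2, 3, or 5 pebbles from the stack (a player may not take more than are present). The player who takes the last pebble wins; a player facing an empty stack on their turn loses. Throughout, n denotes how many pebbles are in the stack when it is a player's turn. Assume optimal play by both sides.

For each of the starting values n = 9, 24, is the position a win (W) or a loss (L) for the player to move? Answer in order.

9: W, 24: L

Use the standard recursion: the mover loses at a terminal position; elsewhere, the mover wins exactly when some move hands the opponent an L position.
n=0: no move → L
n=1: can move to 0, which is L ⇒ W
n=2: can move to 0, which is L ⇒ W
n=3: can move to 0, which is L ⇒ W
n=4: moves to 3(W), 2(W), 1(W); every one is W ⇒ L
n=5: can move to 4, which is L ⇒ W
n=6: can move to 4, which is L ⇒ W
n=7: can move to 4, which is L ⇒ W
n=8: moves to 7(W), 6(W), 5(W), 3(W); every one is W ⇒ L
n=9: can move to 8, which is L ⇒ W
n=10: can move to 8, which is L ⇒ W
n=11: can move to 8, which is L ⇒ W
n=12: moves to 11(W), 10(W), 9(W), 7(W); every one is W ⇒ L
n=13: can move to 12, which is L ⇒ W
n=14: can move to 12, which is L ⇒ W
n=15: can move to 12, which is L ⇒ W
n=16: moves to 15(W), 14(W), 13(W), 11(W); every one is W ⇒ L
n=17: can move to 16, which is L ⇒ W
n=18: can move to 16, which is L ⇒ W
n=19: can move to 16, which is L ⇒ W
n=20: moves to 19(W), 18(W), 17(W), 15(W); every one is W ⇒ L
n=21: can move to 20, which is L ⇒ W
n=22: can move to 20, which is L ⇒ W
n=23: can move to 20, which is L ⇒ W
n=24: moves to 23(W), 22(W), 21(W), 19(W); every one is W ⇒ L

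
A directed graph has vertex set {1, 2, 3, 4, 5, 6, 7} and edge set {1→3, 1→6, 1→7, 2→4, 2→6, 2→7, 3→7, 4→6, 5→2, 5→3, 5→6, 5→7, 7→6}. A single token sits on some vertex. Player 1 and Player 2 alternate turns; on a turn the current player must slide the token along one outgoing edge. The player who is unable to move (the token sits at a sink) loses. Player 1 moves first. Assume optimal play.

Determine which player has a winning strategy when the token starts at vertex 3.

Player 2 wins.

Compute win/loss labels from the base case upward. A position with no move is L. Any other position is W if it can reach an L in one move, else L.
Every edge goes from a vertex to one that appears earlier in the order 6, 7, 4, 2, 3, 1, 5, so processing vertices in that order labels each vertex after all of its successors.
6: no outgoing edge → L
7: W (go to 6, an L position)
4: W (go to 6, an L position)
2: W (go to 6, an L position)
3: L (sole option 7(W) is W)
1: W (go to 3, an L position)
5: W (go to 3, an L position)
Every move from 3 reaches a W position, so the mover loses.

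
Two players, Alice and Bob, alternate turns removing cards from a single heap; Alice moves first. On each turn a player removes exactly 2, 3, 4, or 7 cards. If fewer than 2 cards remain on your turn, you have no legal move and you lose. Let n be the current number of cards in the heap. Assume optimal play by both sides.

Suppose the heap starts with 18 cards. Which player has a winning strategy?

Alice wins.

Compute win/loss labels from the base case upward. A position with no move is L. Any other position is W if it can reach an L in one move, else L.
n=0: no move → L
n=1: no move → L
n=2: reaches L-position 0 → W
n=3: reaches L-position 1 → W
n=4: reaches L-position 1 → W
n=5: reaches L-position 1 → W
n=6: only reaches 4(W), 3(W), 2(W), all W → L
n=7: reaches L-position 0 → W
n=8: reaches L-position 6 → W
n=9: reaches L-position 6 → W
n=10: reaches L-position 6 → W
n=11: only reaches 9(W), 8(W), 7(W), 4(W), all W → L
n=12: only reaches 10(W), 9(W), 8(W), 5(W), all W → L
n=13: reaches L-position 11 → W
n=14: reaches L-position 12 → W
n=15: reaches L-position 12 → W
n=16: reaches L-position 12 → W
n=17: only reaches 15(W), 14(W), 13(W), 10(W), all W → L
n=18: reaches L-position 11 → W
From 18 Alice can remove 7, leaving 11, reaching an L position.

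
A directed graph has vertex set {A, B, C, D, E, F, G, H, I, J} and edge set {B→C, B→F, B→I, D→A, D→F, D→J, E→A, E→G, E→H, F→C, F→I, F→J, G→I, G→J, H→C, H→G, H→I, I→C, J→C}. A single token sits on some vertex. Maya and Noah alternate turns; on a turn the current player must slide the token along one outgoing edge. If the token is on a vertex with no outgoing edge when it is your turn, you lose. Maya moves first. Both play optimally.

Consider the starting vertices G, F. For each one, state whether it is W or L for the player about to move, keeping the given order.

Use the standard recursion: the mover loses at a terminal position; elsewhere, the mover wins exactly when some move hands the opponent an L position.
Every edge goes from a vertex to one that appears earlier in the order C, A, I, J, F, D, G, H, E, B, so processing vertices in that order labels each vertex after all of its successors.
C: no outgoing edge → L
A: no outgoing edge → L
I: reaches L-position C → W
J: reaches L-position C → W
F: reaches L-position C → W
D: reaches L-position A → W
G: only reaches J(W), I(W), all W → L
H: reaches L-position G → W
E: reaches L-position G → W
B: reaches L-position C → W

G: L, F: W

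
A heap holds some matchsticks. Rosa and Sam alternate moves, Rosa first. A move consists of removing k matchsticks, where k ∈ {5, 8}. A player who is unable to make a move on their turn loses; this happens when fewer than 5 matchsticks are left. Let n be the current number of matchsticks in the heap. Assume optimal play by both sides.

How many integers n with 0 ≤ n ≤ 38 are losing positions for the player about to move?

15

Build the W/L table. Terminal = L. A non-terminal position is W if it has a move to some L; otherwise it is L.
n=0: no move → L
n=1: no move → L
n=2: no move → L
n=3: no move → L
n=4: no move → L
n=5: W (go to 0, an L position)
n=6: W (go to 1, an L position)
n=7: W (go to 2, an L position)
n=8: W (go to 3, an L position)
n=9: W (go to 4, an L position)
n=10: W (go to 2, an L position)
n=11: W (go to 3, an L position)
n=12: W (go to 4, an L position)
n=13: L (options 8(W), 5(W) are all W)
n=14: L (options 9(W), 6(W) are all W)
n=15: L (options 10(W), 7(W) are all W)
n=16: L (options 11(W), 8(W) are all W)
n=17: L (options 12(W), 9(W) are all W)
n=18: W (go to 13, an L position)
n=19: W (go to 14, an L position)
n=20: W (go to 15, an L position)
n=21: W (go to 16, an L position)
n=22: W (go to 17, an L position)
n=23: W (go to 15, an L position)
n=24: W (go to 16, an L position)
n=25: W (go to 17, an L position)
n=26: L (options 21(W), 18(W) are all W)
n=27: L (options 22(W), 19(W) are all W)
n=28: L (options 23(W), 20(W) are all W)
n=29: L (options 24(W), 21(W) are all W)
n=30: L (options 25(W), 22(W) are all W)
n=31: W (go to 26, an L position)
n=32: W (go to 27, an L position)
n=33: W (go to 28, an L position)
n=34: W (go to 29, an L position)
n=35: W (go to 30, an L position)
n=36: W (go to 28, an L position)
n=37: W (go to 29, an L position)
n=38: W (go to 30, an L position)
L entries with 0 ≤ n ≤ 38: n = 0, 1, 2, 3, 4, 13, 14, 15, 16, 17, 26, 27, 28, 29, 30; that makes 15.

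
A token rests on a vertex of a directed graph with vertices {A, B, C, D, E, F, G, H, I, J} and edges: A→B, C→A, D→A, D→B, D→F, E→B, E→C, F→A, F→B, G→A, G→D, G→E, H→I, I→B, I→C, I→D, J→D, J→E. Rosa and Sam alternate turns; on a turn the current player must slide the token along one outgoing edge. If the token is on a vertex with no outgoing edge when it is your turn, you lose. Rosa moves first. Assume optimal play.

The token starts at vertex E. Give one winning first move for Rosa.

Positions with no move are L. A position that does have a move is losing for the player to move precisely when every available move leads to a winning position for the opponent. Fill in the labels:
Every edge goes from a vertex to one that appears earlier in the order B, A, F, D, C, I, E, J, G, H, so processing vertices in that order labels each vertex after all of its successors.
B: no outgoing edge → L
A: reaches L-position B → W
F: reaches L-position B → W
D: reaches L-position B → W
C: only reaches A(W), which is W → L
I: reaches L-position C → W
E: reaches L-position C → W
J: only reaches E(W), D(W), all W → L
G: only reaches E(W), D(W), A(W), all W → L
H: only reaches I(W), which is W → L
From E, the L positions reachable in one move are: C, B. Any move reaching one of these is winning.

Move to C.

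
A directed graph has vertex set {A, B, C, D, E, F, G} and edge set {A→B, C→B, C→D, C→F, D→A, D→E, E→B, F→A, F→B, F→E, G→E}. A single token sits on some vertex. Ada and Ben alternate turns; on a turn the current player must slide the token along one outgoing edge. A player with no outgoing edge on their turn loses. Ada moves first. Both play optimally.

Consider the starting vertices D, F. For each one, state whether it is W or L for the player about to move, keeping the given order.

Classify positions by backward induction: terminal positions (no move available) are L. From any other position, the mover wins iff some move reaches an L.
Every edge goes from a vertex to one that appears earlier in the order B, A, E, F, D, C, G, so processing vertices in that order labels each vertex after all of its successors.
B: no outgoing edge → L
A: can move to B, which is L ⇒ W
E: can move to B, which is L ⇒ W
F: can move to B, which is L ⇒ W
D: moves to E(W), A(W); every one is W ⇒ L
C: can move to D, which is L ⇒ W
G: the only move is to E(W), a W ⇒ L

D: L, F: W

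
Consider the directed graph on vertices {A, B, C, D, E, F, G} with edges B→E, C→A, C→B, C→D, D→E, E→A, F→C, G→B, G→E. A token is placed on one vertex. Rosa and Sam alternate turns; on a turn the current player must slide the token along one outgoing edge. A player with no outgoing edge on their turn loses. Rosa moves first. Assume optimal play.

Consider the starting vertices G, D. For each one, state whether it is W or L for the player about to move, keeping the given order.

Compute win/loss labels from the base case upward. A position with no move is L. Any other position is W if it can reach an L in one move, else L.
Every edge goes from a vertex to one that appears earlier in the order A, E, D, B, C, F, G, so processing vertices in that order labels each vertex after all of its successors.
A: no outgoing edge → L
E: can move to A, which is L ⇒ W
D: the only move is to E(W), a W ⇒ L
B: the only move is to E(W), a W ⇒ L
C: can move to B, which is L ⇒ W
F: the only move is to C(W), a W ⇒ L
G: can move to B, which is L ⇒ W

G: W, D: L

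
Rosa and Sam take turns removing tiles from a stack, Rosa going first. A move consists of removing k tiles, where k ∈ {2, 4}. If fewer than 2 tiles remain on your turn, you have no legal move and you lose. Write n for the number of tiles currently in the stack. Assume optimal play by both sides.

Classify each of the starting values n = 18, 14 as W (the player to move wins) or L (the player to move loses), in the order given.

Label each position W (a win for the player to move) or L (a loss). A position with no legal move is L; any other position is W exactly when some move reaches an L, and L when every move reaches a W.
n=0: no move → L
n=1: no move → L
n=2: →0(L), so W
n=3: →1(L), so W
n=4: →0(L), so W
n=5: →1(L), so W
n=6: →4(W), 2(W) — all W, so L
n=7: →5(W), 3(W) — all W, so L
n=8: →6(L), so W
n=9: →7(L), so W
n=10: →6(L), so W
n=11: →7(L), so W
n=12: →10(W), 8(W) — all W, so L
n=13: →11(W), 9(W) — all W, so L
n=14: →12(L), so W
n=15: →13(L), so W
n=16: →12(L), so W
n=17: →13(L), so W
n=18: →16(W), 14(W) — all W, so L

18: L, 14: W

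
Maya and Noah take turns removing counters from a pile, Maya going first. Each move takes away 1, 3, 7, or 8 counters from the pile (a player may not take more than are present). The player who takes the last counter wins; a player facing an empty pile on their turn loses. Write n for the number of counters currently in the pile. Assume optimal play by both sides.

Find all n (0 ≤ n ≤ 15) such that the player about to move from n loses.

Label each position W (a win for the player to move) or L (a loss). A position with no legal move is L; any other position is W exactly when some move reaches an L, and L when every move reaches a W.
n=0: no move → L
n=1: can move to 0, which is L ⇒ W
n=2: the only move is to 1(W), a W ⇒ L
n=3: can move to 2, which is L ⇒ W
n=4: moves to 3(W), 1(W); every one is W ⇒ L
n=5: can move to 4, which is L ⇒ W
n=6: moves to 5(W), 3(W); every one is W ⇒ L
n=7: can move to 6, which is L ⇒ W
n=8: can move to 0, which is L ⇒ W
n=9: can move to 6, which is L ⇒ W
n=10: can move to 2, which is L ⇒ W
n=11: can move to 4, which is L ⇒ W
n=12: can move to 4, which is L ⇒ W
n=13: can move to 6, which is L ⇒ W
n=14: can move to 6, which is L ⇒ W
n=15: moves to 14(W), 12(W), 8(W), 7(W); every one is W ⇒ L
Reading off the rows marked L gives the requested list; there are 5 such values of n.

0, 2, 4, 6, 15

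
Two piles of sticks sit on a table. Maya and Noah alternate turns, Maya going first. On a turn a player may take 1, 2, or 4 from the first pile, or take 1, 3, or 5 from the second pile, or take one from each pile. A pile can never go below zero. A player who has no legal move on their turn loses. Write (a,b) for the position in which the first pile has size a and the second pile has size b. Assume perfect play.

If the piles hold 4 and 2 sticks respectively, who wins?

Build the W/L table. Terminal = L. A non-terminal position is W if it has a move to some L; otherwise it is L.
No move ever increases a pile, so every position that can arise here has a ≤ 4 and b ≤ 2; it is enough to label the cells with 0 ≤ a ≤ 4 and 0 ≤ b ≤ 2.
Every move lowers a or b (never raises either), so fill the grid row by row in increasing a, and left to right within a row: each cell's successors are then already labelled.
      b=0  b=1  b=2
a=0:    L    W    L
a=1:    W    W    W
a=2:    W    L    W
a=3:    L    W    W
a=4:    W    W    W
Cells with no legal move (terminal, hence L): (0,0).
The remaining L cells, each justified by listing all of its moves:
(0,2): only reaches (0,1)(W), which is W → L
(2,1): only reaches (1,1)(W), (0,1)(W), (2,0)(W), (1,0)(W), all W → L
(3,0): only reaches (2,0)(W), (1,0)(W), all W → L
Every other cell has at least one move into one of the L cells above, so it is W.
The starting position (4,2) is W: Maya should move to (0,2), handing over an L position.

Maya wins.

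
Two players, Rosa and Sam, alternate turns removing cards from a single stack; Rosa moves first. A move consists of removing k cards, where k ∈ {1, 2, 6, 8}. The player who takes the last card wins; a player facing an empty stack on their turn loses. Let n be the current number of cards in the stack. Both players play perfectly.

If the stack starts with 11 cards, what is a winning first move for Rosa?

Remove 1, leaving 10.

Use the standard recursion: the mover loses at a terminal position; elsewhere, the mover wins exactly when some move hands the opponent an L position.
n=0: no move → L
n=1: →0(L), so W
n=2: →0(L), so W
n=3: →2(W), 1(W) — all W, so L
n=4: →3(L), so W
n=5: →3(L), so W
n=6: →0(L), so W
n=7: →6(W), 5(W), 1(W) — all W, so L
n=8: →7(L), so W
n=9: →7(L), so W
n=10: →9(W), 8(W), 4(W), 2(W) — all W, so L
n=11: →10(L), so W
From 11, the L positions reachable in one move are: 10, 3. Any move reaching one of these is winning.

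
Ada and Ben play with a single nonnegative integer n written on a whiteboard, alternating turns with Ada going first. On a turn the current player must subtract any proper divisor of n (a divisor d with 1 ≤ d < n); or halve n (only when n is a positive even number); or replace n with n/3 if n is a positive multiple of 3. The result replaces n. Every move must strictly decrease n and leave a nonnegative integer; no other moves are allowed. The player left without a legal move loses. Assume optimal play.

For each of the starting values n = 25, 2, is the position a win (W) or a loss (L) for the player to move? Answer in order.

Compute win/loss labels from the base case upward. A position with no move is L. Any other position is W if it can reach an L in one move, else L.
n=0: no move → L
n=1: no move → L
n=2: reaches L-position 1 → W
n=3: reaches L-position 1 → W
n=4: only reaches 2(W), 3(W), all W → L
n=5: reaches L-position 4 → W
n=6: reaches L-position 4 → W
n=7: only reaches 6(W), which is W → L
n=8: reaches L-position 4 → W
n=9: only reaches 3(W), 6(W), 8(W), all W → L
n=10: reaches L-position 9 → W
n=11: only reaches 10(W), which is W → L
n=12: reaches L-position 4 → W
n=13: only reaches 12(W), which is W → L
n=14: reaches L-position 7 → W
n=15: only reaches 5(W), 10(W), 12(W), 14(W), all W → L
n=16: reaches L-position 15 → W
n=17: only reaches 16(W), which is W → L
n=18: reaches L-position 9 → W
n=19: only reaches 18(W), which is W → L
n=20: reaches L-position 15 → W
n=21: reaches L-position 7 → W
n=22: reaches L-position 11 → W
n=23: only reaches 22(W), which is W → L
n=24: reaches L-position 23 → W
n=25: only reaches 20(W), 24(W), all W → L

25: L, 2: W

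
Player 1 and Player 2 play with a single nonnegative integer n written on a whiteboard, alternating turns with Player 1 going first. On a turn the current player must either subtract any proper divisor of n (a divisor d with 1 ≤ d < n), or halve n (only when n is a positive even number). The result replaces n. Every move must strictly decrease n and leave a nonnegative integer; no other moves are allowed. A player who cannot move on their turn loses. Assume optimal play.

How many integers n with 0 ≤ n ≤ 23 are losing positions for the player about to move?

13

Use the standard recursion: the mover loses at a terminal position; elsewhere, the mover wins exactly when some move hands the opponent an L position.
n=0: no move → L
n=1: no move → L
n=2: →1(L), so W
n=3: →2(W) only, which is W, so L
n=4: →3(L), so W
n=5: →4(W) only, which is W, so L
n=6: →3(L), so W
n=7: →6(W) only, which is W, so L
n=8: →7(L), so W
n=9: →6(W), 8(W) — all W, so L
n=10: →5(L), so W
n=11: →10(W) only, which is W, so L
n=12: →9(L), so W
n=13: →12(W) only, which is W, so L
n=14: →7(L), so W
n=15: →10(W), 12(W), 14(W) — all W, so L
n=16: →15(L), so W
n=17: →16(W) only, which is W, so L
n=18: →9(L), so W
n=19: →18(W) only, which is W, so L
n=20: →15(L), so W
n=21: →14(W), 18(W), 20(W) — all W, so L
n=22: →11(L), so W
n=23: →22(W) only, which is W, so L
L entries with 0 ≤ n ≤ 23: n = 0, 1, 3, 5, 7, 9, 11, 13, 15, 17, 19, 21, 23; that makes 13.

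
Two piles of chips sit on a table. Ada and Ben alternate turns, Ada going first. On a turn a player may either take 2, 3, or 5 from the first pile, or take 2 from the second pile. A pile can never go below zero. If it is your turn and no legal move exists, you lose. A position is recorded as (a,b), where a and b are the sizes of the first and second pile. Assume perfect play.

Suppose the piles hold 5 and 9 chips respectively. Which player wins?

Ada wins.

Use the standard recursion: the mover loses at a terminal position; elsewhere, the mover wins exactly when some move hands the opponent an L position.
No move ever increases a pile, so every position that can arise here has a ≤ 5 and b ≤ 9; it is enough to label the cells with 0 ≤ a ≤ 5 and 0 ≤ b ≤ 9.
Every move lowers a or b (never raises either), so fill the grid row by row in increasing a, and left to right within a row: each cell's successors are then already labelled.
      b=0  b=1  b=2  b=3  b=4  b=5  b=6  b=7  b=8  b=9
a=0:    L    L    W    W    L    L    W    W    L    L
a=1:    L    L    W    W    L    L    W    W    L    L
a=2:    W    W    L    L    W    W    L    L    W    W
a=3:    W    W    L    L    W    W    L    L    W    W
a=4:    W    W    W    W    W    W    W    W    W    W
a=5:    W    W    W    W    W    W    W    W    W    W
Cells with no legal move (terminal, hence L): (0,0), (0,1), (1,0), (1,1).
The remaining L cells, each justified by listing all of its moves:
(0,4): L (sole option (0,2)(W) is W)
(0,5): L (sole option (0,3)(W) is W)
(0,8): L (sole option (0,6)(W) is W)
(0,9): L (sole option (0,7)(W) is W)
(1,4): L (sole option (1,2)(W) is W)
(1,5): L (sole option (1,3)(W) is W)
(1,8): L (sole option (1,6)(W) is W)
(1,9): L (sole option (1,7)(W) is W)
(2,2): L (options (0,2)(W), (2,0)(W) are all W)
(2,3): L (options (0,3)(W), (2,1)(W) are all W)
(2,6): L (options (0,6)(W), (2,4)(W) are all W)
(2,7): L (options (0,7)(W), (2,5)(W) are all W)
(3,2): L (options (1,2)(W), (0,2)(W), (3,0)(W) are all W)
(3,3): L (options (1,3)(W), (0,3)(W), (3,1)(W) are all W)
(3,6): L (options (1,6)(W), (0,6)(W), (3,4)(W) are all W)
(3,7): L (options (1,7)(W), (0,7)(W), (3,5)(W) are all W)
Every other cell has at least one move into one of the L cells above, so it is W.
The starting position (5,9) is W: Ada should move to (0,9), handing over an L position.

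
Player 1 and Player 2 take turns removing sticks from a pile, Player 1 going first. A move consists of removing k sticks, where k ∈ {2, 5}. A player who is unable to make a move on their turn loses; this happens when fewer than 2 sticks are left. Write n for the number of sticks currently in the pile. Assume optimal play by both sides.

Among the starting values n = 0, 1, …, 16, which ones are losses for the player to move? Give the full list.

0, 1, 4, 7, 8, 11, 14, 15

Compute win/loss labels from the base case upward. A position with no move is L. Any other position is W if it can reach an L in one move, else L.
n=0: no move → L
n=1: no move → L
n=2: can move to 0, which is L ⇒ W
n=3: can move to 1, which is L ⇒ W
n=4: the only move is to 2(W), a W ⇒ L
n=5: can move to 0, which is L ⇒ W
n=6: can move to 4, which is L ⇒ W
n=7: moves to 5(W), 2(W); every one is W ⇒ L
n=8: moves to 6(W), 3(W); every one is W ⇒ L
n=9: can move to 7, which is L ⇒ W
n=10: can move to 8, which is L ⇒ W
n=11: moves to 9(W), 6(W); every one is W ⇒ L
n=12: can move to 7, which is L ⇒ W
n=13: can move to 11, which is L ⇒ W
n=14: moves to 12(W), 9(W); every one is W ⇒ L
n=15: moves to 13(W), 10(W); every one is W ⇒ L
n=16: can move to 14, which is L ⇒ W
The losing starting values of n are exactly the entries labelled L in this table (8 of them).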